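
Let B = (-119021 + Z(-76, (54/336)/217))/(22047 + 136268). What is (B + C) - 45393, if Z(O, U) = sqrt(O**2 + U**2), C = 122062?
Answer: 12137733714/158315 + sqrt(852948296785)/1923843880 ≈ 76668.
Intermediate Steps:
B = -119021/158315 + sqrt(852948296785)/1923843880 (B = (-119021 + sqrt((-76)**2 + ((54/336)/217)**2))/(22047 + 136268) = (-119021 + sqrt(5776 + ((54*(1/336))*(1/217))**2))/158315 = (-119021 + sqrt(5776 + ((9/56)*(1/217))**2))*(1/158315) = (-119021 + sqrt(5776 + (9/12152)**2))*(1/158315) = (-119021 + sqrt(5776 + 81/147671104))*(1/158315) = (-119021 + sqrt(852948296785/147671104))*(1/158315) = (-119021 + sqrt(852948296785)/12152)*(1/158315) = -119021/158315 + sqrt(852948296785)/1923843880 ≈ -0.75132)
(B + C) - 45393 = ((-119021/158315 + sqrt(852948296785)/1923843880) + 122062) - 45393 = (19324126509/158315 + sqrt(852948296785)/1923843880) - 45393 = 12137733714/158315 + sqrt(852948296785)/1923843880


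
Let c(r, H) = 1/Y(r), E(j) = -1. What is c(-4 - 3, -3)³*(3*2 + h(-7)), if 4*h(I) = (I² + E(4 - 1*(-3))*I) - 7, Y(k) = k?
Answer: -73/1372 ≈ -0.053207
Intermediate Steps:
h(I) = -7/4 - I/4 + I²/4 (h(I) = ((I² - I) - 7)/4 = (-7 + I² - I)/4 = -7/4 - I/4 + I²/4)
c(r, H) = 1/r
c(-4 - 3, -3)³*(3*2 + h(-7)) = (1/(-4 - 3))³*(3*2 + (-7/4 - ¼*(-7) + (¼)*(-7)²)) = (1/(-7))³*(6 + (-7/4 + 7/4 + (¼)*49)) = (-⅐)³*(6 + (-7/4 + 7/4 + 49/4)) = -(6 + 49/4)/343 = -1/343*73/4 = -73/1372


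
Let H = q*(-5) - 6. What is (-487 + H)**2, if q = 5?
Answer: 268324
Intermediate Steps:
H = -31 (H = 5*(-5) - 6 = -25 - 6 = -31)
(-487 + H)**2 = (-487 - 31)**2 = (-518)**2 = 268324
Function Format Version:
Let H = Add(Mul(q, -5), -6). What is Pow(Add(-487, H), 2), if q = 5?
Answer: 268324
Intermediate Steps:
H = -31 (H = Add(Mul(5, -5), -6) = Add(-25, -6) = -31)
Pow(Add(-487, H), 2) = Pow(Add(-487, -31), 2) = Pow(-518, 2) = 268324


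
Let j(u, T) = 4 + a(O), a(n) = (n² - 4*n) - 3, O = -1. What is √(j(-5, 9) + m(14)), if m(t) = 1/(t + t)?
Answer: 13*√7/14 ≈ 2.4568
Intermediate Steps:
a(n) = -3 + n² - 4*n
m(t) = 1/(2*t)
j(u, T) = 6 (j(u, T) = 4 + (-3 + (-1)² - 4*(-1)) = 4 + (-3 + 1 + 4) = 4 + 2 = 6)
√(j(-5, 9) + m(14)) = √(6 + (½)/14) = √(6 + (½)*(1/14)) = √(6 + 1/28) = √(169/28) = 13*√7/14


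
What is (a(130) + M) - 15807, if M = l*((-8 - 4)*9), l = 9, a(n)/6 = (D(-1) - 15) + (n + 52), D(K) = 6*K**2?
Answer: -15741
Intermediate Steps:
a(n) = 258 + 6*n (a(n) = 6*((6*(-1)**2 - 15) + (n + 52)) = 6*((6*1 - 15) + (52 + n)) = 6*((6 - 15) + (52 + n)) = 6*(-9 + (52 + n)) = 6*(43 + n) = 258 + 6*n)
M = -972 (M = 9*((-8 - 4)*9) = 9*(-12*9) = 9*(-108) = -972)
(a(130) + M) - 15807 = ((258 + 6*130) - 972) - 15807 = ((258 + 780) - 972) - 15807 = (1038 - 972) - 15807 = 66 - 15807 = -15741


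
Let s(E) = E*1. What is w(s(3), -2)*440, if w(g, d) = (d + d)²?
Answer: 7040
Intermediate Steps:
s(E) = E
w(g, d) = 4*d² (w(g, d) = (2*d)² = 4*d²)
w(s(3), -2)*440 = (4*(-2)²)*440 = (4*4)*440 = 16*440 = 7040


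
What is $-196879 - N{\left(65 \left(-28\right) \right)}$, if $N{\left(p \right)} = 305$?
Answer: $-197184$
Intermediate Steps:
$-196879 - N{\left(65 \left(-28\right) \right)} = -196879 - 305 = -197184$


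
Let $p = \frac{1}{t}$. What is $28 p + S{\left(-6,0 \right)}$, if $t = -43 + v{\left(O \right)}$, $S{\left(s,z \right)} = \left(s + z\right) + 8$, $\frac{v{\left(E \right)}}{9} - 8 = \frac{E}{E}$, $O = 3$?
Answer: $\frac{52}{19} \approx 2.7368$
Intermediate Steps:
$v{\left(E \right)} = 81$ ($v{\left(E \right)} = 72 + 9 \frac{E}{E} = 72 + 9 \cdot 1 = 72 + 9 = 81$)
$S{\left(s,z \right)} = 8 + s + z$
$t = 38$ ($t = -43 + 81 = 38$)
$p = \frac{1}{38} \approx 0.026316$
$28 p + S{\left(-6,0 \right)} = 28 \cdot \frac{1}{38} + \left(8 - 6 + 0\right) = \frac{14}{19} + 2 = \frac{52}{19}$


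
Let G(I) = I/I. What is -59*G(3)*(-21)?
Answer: 1239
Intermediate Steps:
G(I) = 1
-59*G(3)*(-21) = -59*1*(-21) = -59*(-21) = 1239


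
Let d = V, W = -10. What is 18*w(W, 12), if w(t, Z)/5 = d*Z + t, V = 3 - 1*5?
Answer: -3060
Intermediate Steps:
V = -2 (V = 3 - 5 = -2)
d = -2
w(t, Z) = -10*Z + 5*t (w(t, Z) = 5*(-2*Z + t) = 5*(t - 2*Z) = -10*Z + 5*t)
18*w(W, 12) = 18*(-10*12 + 5*(-10)) = 18*(-120 - 50) = 18*(-170) = -3060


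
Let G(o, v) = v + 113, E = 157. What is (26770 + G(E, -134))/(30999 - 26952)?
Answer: 26749/4047 ≈ 6.6096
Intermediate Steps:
G(o, v) = 113 + v
(26770 + G(E, -134))/(30999 - 26952) = (26770 + (113 - 134))/(30999 - 26952) = (26770 - 21)/4047 = 26749*(1/4047) = 26749/4047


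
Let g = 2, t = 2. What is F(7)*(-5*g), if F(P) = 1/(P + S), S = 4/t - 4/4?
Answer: -5/4 ≈ -1.2500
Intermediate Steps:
S = 1 (S = 4/2 - 4/4 = 4*(1/2) - 4*1/4 = 2 - 1 = 1)
F(P) = 1/(1 + P) (F(P) = 1/(P + 1) = 1/(1 + P))
F(7)*(-5*g) = (-5*2)/(1 + 7) = -10/8 = (1/8)*(-10) = -5/4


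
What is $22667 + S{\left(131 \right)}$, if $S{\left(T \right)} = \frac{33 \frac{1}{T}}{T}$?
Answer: $\frac{388988420}{17161} \approx 22667.0$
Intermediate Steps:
$S{\left(T \right)} = \frac{33}{T^{2}}$
$22667 + S{\left(131 \right)} = 22667 + \frac{33}{17161} = \frac{388988420}{17161}$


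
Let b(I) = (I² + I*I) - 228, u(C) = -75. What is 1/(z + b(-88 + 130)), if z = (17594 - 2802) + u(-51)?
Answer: 1/18017 ≈ 5.5503e-5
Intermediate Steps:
z = 14717 (z = (17594 - 2802) - 75 = 14792 - 75 = 14717)
b(I) = -228 + 2*I² (b(I) = (I² + I²) - 228 = 2*I² - 228 = -228 + 2*I²)
1/(z + b(-88 + 130)) = 1/(14717 + (-228 + 2*(-88 + 130)²)) = 1/(14717 + (-228 + 2*42²)) = 1/(14717 + (-228 + 2*1764)) = 1/(14717 + (-228 + 3528)) = 1/(14717 + 3300) = 1/18017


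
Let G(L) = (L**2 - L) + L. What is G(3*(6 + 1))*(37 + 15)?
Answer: 22932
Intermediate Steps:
G(L) = L**2
G(3*(6 + 1))*(37 + 15) = (3*(6 + 1))**2*(37 + 15) = (3*7)**2*52 = 21**2*52 = 441*52 = 22932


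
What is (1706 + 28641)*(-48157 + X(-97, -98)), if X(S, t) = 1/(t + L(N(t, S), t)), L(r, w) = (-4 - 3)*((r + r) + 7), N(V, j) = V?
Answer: -1790240056428/1225 ≈ -1.4614e+9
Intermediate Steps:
L(r, w) = -49 - 14*r (L(r, w) = -7*(2*r + 7) = -7*(7 + 2*r) = -49 - 14*r)
X(S, t) = 1/(-49 - 13*t) (X(S, t) = 1/(t + (-49 - 14*t)) = 1/(-49 - 13*t))
(1706 + 28641)*(-48157 + X(-97, -98)) = (1706 + 28641)*(-48157 - 1/(49 + 13*(-98))) = 30347*(-48157 - 1/(49 - 1274)) = 30347*(-48157 - 1/(-1225)) = 30347*(-48157 - 1*(-1/1225)) = 30347*(-48157 + 1/1225) = 30347*(-58992324/1225) = -1790240056428/1225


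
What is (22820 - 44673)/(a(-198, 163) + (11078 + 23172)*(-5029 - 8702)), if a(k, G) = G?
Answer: 21853/470286587 ≈ 4.6467e-5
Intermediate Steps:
(22820 - 44673)/(a(-198, 163) + (11078 + 23172)*(-5029 - 8702)) = (22820 - 44673)/(163 + (11078 + 23172)*(-5029 - 8702)) = -21853/(163 + 34250*(-13731)) = -21853/(163 - 470286750) = -21853/(-470286587) = -21853*(-1/470286587) = 21853/470286587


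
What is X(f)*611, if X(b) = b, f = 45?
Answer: 27495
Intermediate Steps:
X(f)*611 = 45*611 = 27495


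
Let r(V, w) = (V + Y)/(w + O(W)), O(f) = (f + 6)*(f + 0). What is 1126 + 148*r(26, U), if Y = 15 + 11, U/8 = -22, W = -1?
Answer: 196110/181 ≈ 1083.5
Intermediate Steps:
U = -176 (U = 8*(-22) = -176)
O(f) = f*(6 + f) (O(f) = (6 + f)*f = f*(6 + f))
Y = 26
r(V, w) = (26 + V)/(-5 + w) (r(V, w) = (V + 26)/(w - (6 - 1)) = (26 + V)/(w - 1*5) = (26 + V)/(w - 5) = (26 + V)/(-5 + w))
1126 + 148*r(26, U) = 1126 + 148*((26 + 26)/(-5 - 176)) = 1126 + 148*(52/(-181)) = 1126 + 148*(-1/181*52) = 1126 + 148*(-52/181) = 1126 - 7696/181 = 196110/181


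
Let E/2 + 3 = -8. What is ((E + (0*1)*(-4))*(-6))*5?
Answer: 660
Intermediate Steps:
E = -22 (E = -6 + 2*(-8) = -6 - 16 = -22)
((E + (0*1)*(-4))*(-6))*5 = ((-22 + (0*1)*(-4))*(-6))*5 = ((-22 + 0*(-4))*(-6))*5 = ((-22 + 0)*(-6))*5 = -22*(-6)*5 = 132*5 = 660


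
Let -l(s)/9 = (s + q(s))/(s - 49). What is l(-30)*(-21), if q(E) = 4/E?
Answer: 28476/395 ≈ 72.091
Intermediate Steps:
l(s) = -9*(s + 4/s)/(-49 + s) (l(s) = -9*(s + 4/s)/(s - 49) = -9*(s + 4/s)/(-49 + s))
l(-30)*(-21) = (9*(-4 - 1*(-30)²)/(-30*(-49 - 30)))*(-21) = (9*(-1/30)*(-4 - 1*900)/(-79))*(-21) = (9*(-1/30)*(-1/79)*(-4 - 900))*(-21) = (9*(-1/30)*(-1/79)*(-904))*(-21) = -1356/395*(-21) = 28476/395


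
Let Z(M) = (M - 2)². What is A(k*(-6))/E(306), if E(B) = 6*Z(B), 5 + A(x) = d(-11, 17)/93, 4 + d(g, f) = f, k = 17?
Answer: -113/12892032 ≈ -8.7651e-6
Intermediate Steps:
d(g, f) = -4 + f
A(x) = -452/93 (A(x) = -5 + (-4 + 17)/93 = -5 + 13*(1/93) = -5 + 13/93 = -452/93)
Z(M) = (-2 + M)²
E(B) = 6*(-2 + B)²
A(k*(-6))/E(306) = -452*1/(6*(-2 + 306)²)/93 = -452/(93*(6*304²)) = -452/(93*(6*92416)) = -452/93/554496 = -452/93*1/554496 = -113/12892032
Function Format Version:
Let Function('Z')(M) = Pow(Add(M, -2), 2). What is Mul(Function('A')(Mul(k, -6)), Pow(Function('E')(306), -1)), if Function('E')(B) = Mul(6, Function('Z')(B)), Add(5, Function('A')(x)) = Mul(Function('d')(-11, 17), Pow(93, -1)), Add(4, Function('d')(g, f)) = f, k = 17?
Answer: Rational(-113, 12892032) ≈ -8.7651e-6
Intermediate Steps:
Function('d')(g, f) = Add(-4, f)
Function('A')(x) = Rational(-452, 93) (Function('A')(x) = Add(-5, Mul(Add(-4, 17), Pow(93, -1))) = Add(-5, Mul(13, Rational(1, 93))) = Add(-5, Rational(13, 93)) = Rational(-452, 93))
Function('Z')(M) = Pow(Add(-2, M), 2)
Function('E')(B) = Mul(6, Pow(Add(-2, B), 2))
Mul(Function('A')(Mul(k, -6)), Pow(Function('E')(306), -1)) = Mul(Rational(-452, 93), Pow(Mul(6, Pow(Add(-2, 306), 2)), -1)) = Mul(Rational(-452, 93), Pow(Mul(6, Pow(304, 2)), -1)) = Mul(Rational(-452, 93), Pow(Mul(6, 92416), -1)) = Mul(Rational(-452, 93), Pow(554496, -1)) = Mul(Rational(-452, 93), Rational(1, 554496)) = Rational(-113, 12892032)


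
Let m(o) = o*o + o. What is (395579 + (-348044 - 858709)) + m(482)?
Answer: -578368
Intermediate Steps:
m(o) = o + o**2 (m(o) = o**2 + o = o + o**2)
(395579 + (-348044 - 858709)) + m(482) = (395579 + (-348044 - 858709)) + 482*(1 + 482) = (395579 - 1206753) + 482*483 = -811174 + 232806 = -578368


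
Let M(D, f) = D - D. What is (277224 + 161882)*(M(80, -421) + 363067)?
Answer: 159424898102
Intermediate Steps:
M(D, f) = 0
(277224 + 161882)*(M(80, -421) + 363067) = (277224 + 161882)*(0 + 363067) = 439106*363067 = 159424898102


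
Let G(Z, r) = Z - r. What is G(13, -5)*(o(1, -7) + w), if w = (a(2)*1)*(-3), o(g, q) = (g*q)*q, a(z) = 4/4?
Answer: 828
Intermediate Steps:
a(z) = 1 (a(z) = 4*(1/4) = 1)
o(g, q) = g*q**2
w = -3 (w = (1*1)*(-3) = 1*(-3) = -3)
G(13, -5)*(o(1, -7) + w) = (13 - 1*(-5))*(1*(-7)**2 - 3) = (13 + 5)*(1*49 - 3) = 18*(49 - 3) = 18*46 = 828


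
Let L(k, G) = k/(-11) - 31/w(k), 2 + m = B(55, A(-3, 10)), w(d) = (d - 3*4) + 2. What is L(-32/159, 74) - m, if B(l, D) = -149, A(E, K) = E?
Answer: 437041303/2836878 ≈ 154.06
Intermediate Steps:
w(d) = -10 + d (w(d) = (d - 12) + 2 = (-12 + d) + 2 = -10 + d)
m = -151 (m = -2 - 149 = -151)
L(k, G) = -31/(-10 + k) - k/11 (L(k, G) = k/(-11) - 31/(-10 + k) = k*(-1/11) - 31/(-10 + k) = -k/11 - 31/(-10 + k) = -31/(-10 + k) - k/11)
L(-32/159, 74) - m = (-341 - (-32/159)*(-10 - 32/159))/(11*(-10 - 32/159)) - 1*(-151) = (-341 - (-32*1/159)*(-10 - 32*1/159))/(11*(-10 - 32*1/159)) + 151 = (-341 - 1*(-32/159)*(-10 - 32/159))/(11*(-10 - 32/159)) + 151 = (-341 - 1*(-32/159)*(-1622/159))/(11*(-1622/159)) + 151 = (1/11)*(-159/1622)*(-341 - 51904/25281) + 151 = (1/11)*(-159/1622)*(-8672725/25281) + 151 = 8672725/2836878 + 151 = 437041303/2836878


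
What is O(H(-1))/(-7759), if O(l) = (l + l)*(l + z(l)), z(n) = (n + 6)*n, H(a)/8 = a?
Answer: 128/7759 ≈ 0.016497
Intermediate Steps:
H(a) = 8*a
z(n) = n*(6 + n) (z(n) = (6 + n)*n = n*(6 + n))
O(l) = 2*l*(l + l*(6 + l)) (O(l) = (l + l)*(l + l*(6 + l)) = (2*l)*(l + l*(6 + l)) = 2*l*(l + l*(6 + l)))
O(H(-1))/(-7759) = (2*(8*(-1))²*(7 + 8*(-1)))/(-7759) = (2*(-8)²*(7 - 8))*(-1/7759) = (2*64*(-1))*(-1/7759) = -128*(-1/7759) = 128/7759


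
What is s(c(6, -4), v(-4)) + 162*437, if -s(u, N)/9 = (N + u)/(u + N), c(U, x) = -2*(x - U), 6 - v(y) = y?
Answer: 70785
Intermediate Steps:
v(y) = 6 - y
c(U, x) = -2*x + 2*U
s(u, N) = -9 (s(u, N) = -9*(N + u)/(u + N) = -9*(N + u)/(N + u) = -9*1 = -9)
s(c(6, -4), v(-4)) + 162*437 = -9 + 162*437 = -9 + 70794 = 70785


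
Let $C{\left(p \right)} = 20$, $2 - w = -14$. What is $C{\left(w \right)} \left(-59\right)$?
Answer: $-1180$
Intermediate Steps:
$w = 16$ ($w = 2 - -14 = 2 + 14 = 16$)
$C{\left(w \right)} \left(-59\right) = 20 \left(-59\right) = -1180$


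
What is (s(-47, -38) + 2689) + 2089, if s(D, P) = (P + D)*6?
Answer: 4268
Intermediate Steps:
s(D, P) = 6*D + 6*P (s(D, P) = (D + P)*6 = 6*D + 6*P)
(s(-47, -38) + 2689) + 2089 = ((6*(-47) + 6*(-38)) + 2689) + 2089 = ((-282 - 228) + 2689) + 2089 = (-510 + 2689) + 2089 = 2179 + 2089 = 4268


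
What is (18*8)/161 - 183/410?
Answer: 29577/66010 ≈ 0.44807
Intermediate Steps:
(18*8)/161 - 183/410 = 144*(1/161) - 183*1/410 = 144/161 - 183/410 = 29577/66010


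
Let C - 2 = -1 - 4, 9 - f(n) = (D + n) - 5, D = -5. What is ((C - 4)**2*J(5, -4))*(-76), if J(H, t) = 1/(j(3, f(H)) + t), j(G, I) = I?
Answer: -1862/5 ≈ -372.40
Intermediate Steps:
f(n) = 19 - n (f(n) = 9 - ((-5 + n) - 5) = 9 - (-10 + n) = 9 + (10 - n) = 19 - n)
C = -3 (C = 2 + (-1 - 4) = 2 - 5 = -3)
J(H, t) = 1/(19 + t - H) (J(H, t) = 1/((19 - H) + t) = 1/(19 + t - H))
((C - 4)**2*J(5, -4))*(-76) = ((-3 - 4)**2/(19 - 4 - 1*5))*(-76) = ((-7)**2/(19 - 4 - 5))*(-76) = (49/10)*(-76) = -1862/5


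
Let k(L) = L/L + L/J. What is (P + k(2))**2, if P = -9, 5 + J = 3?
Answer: 81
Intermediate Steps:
J = -2 (J = -5 + 3 = -2)
k(L) = 1 - L/2 (k(L) = L/L + L/(-2) = 1 + L*(-1/2) = 1 - L/2)
(P + k(2))**2 = (-9 + (1 - 1/2*2))**2 = (-9 + (1 - 1))**2 = (-9 + 0)**2 = (-9)**2 = 81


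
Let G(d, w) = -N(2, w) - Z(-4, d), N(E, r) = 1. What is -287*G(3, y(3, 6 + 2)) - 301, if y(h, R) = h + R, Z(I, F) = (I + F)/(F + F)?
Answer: -371/6 ≈ -61.833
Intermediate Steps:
Z(I, F) = (F + I)/(2*F) (Z(I, F) = (F + I)/((2*F)) = (F + I)*(1/(2*F)) = (F + I)/(2*F))
y(h, R) = R + h
G(d, w) = -1 - (-4 + d)/(2*d) (G(d, w) = -1*1 - (d - 4)/(2*d) = -1 - (-4 + d)/(2*d))
-287*G(3, y(3, 6 + 2)) - 301 = -287*(-3/2 + 2/3) - 301 = -287*(-5/6) - 301 = 1435/6 - 301 = -371/6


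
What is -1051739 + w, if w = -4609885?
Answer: -5661624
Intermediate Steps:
-1051739 + w = -1051739 - 4609885 = -5661624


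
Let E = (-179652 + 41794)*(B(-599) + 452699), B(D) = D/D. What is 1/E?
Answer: -1/62408316600 ≈ -1.6024e-11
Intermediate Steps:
B(D) = 1
E = -62408316600 (E = (-179652 + 41794)*(1 + 452699) = -137858*452700 = -62408316600)
1/E = 1/(-62408316600) = -1/62408316600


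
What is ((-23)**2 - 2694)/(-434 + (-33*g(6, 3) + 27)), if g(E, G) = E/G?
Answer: 2165/473 ≈ 4.5772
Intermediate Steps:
((-23)**2 - 2694)/(-434 + (-33*g(6, 3) + 27)) = ((-23)**2 - 2694)/(-434 + (-198/3 + 27)) = (529 - 2694)/(-434 + (-198/3 + 27)) = -2165/(-434 + (-33*2 + 27)) = -2165/(-434 + (-66 + 27)) = -2165/(-434 - 39) = -2165/(-473) = -2165*(-1/473) = 2165/473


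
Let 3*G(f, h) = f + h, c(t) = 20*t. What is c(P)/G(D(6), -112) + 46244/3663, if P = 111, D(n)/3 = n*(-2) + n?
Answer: -167126/4329 ≈ -38.606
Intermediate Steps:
D(n) = -3*n (D(n) = 3*(n*(-2) + n) = 3*(-2*n + n) = 3*(-n) = -3*n)
G(f, h) = f/3 + h/3 (G(f, h) = (f + h)/3 = f/3 + h/3)
c(P)/G(D(6), -112) + 46244/3663 = (20*111)/((-3*6)/3 + (⅓)*(-112)) + 46244/3663 = 2220/((⅓)*(-18) - 112/3) + 46244*(1/3663) = 2220/(-6 - 112/3) + 4204/333 = 2220/(-130/3) + 4204/333 = 2220*(-3/130) + 4204/333 = -666/13 + 4204/333 = -167126/4329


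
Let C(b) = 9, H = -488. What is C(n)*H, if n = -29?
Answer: -4392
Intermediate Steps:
C(n)*H = 9*(-488) = -4392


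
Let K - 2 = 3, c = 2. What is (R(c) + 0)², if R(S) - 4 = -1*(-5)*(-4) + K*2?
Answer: 36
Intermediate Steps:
K = 5 (K = 2 + 3 = 5)
R(S) = -6 (R(S) = 4 + (-1*(-5)*(-4) + 5*2) = 4 + (5*(-4) + 10) = 4 + (-20 + 10) = 4 - 10 = -6)
(R(c) + 0)² = (-6 + 0)² = (-6)² = 36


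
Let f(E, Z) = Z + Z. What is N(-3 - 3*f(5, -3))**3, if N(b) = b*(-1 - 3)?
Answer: -216000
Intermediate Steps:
f(E, Z) = 2*Z
N(b) = -4*b (N(b) = b*(-4) = -4*b)
N(-3 - 3*f(5, -3))**3 = (-4*(-3 - 6*(-3)))**3 = (-4*(-3 - 3*(-6)))**3 = (-4*(-3 + 18))**3 = (-4*15)**3 = (-60)**3 = -216000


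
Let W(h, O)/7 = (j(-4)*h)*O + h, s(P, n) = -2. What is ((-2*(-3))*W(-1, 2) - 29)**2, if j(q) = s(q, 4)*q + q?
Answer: 165649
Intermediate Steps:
j(q) = -q (j(q) = -2*q + q = -q)
W(h, O) = 7*h + 28*O*h (W(h, O) = 7*(((-1*(-4))*h)*O + h) = 7*((4*h)*O + h) = 7*(4*O*h + h) = 7*(h + 4*O*h) = 7*h + 28*O*h)
((-2*(-3))*W(-1, 2) - 29)**2 = ((-2*(-3))*(7*(-1)*(1 + 4*2)) - 29)**2 = (6*(7*(-1)*(1 + 8)) - 29)**2 = (6*(7*(-1)*9) - 29)**2 = (6*(-63) - 29)**2 = (-378 - 29)**2 = (-407)**2 = 165649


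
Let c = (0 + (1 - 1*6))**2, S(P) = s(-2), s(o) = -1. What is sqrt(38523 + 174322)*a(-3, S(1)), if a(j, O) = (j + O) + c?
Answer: 21*sqrt(212845) ≈ 9688.4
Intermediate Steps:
S(P) = -1
c = 25 (c = (0 + (1 - 6))**2 = (0 - 5)**2 = (-5)**2 = 25)
a(j, O) = 25 + O + j (a(j, O) = (j + O) + 25 = (O + j) + 25 = 25 + O + j)
sqrt(38523 + 174322)*a(-3, S(1)) = sqrt(38523 + 174322)*(25 - 1 - 3) = sqrt(212845)*21 = 21*sqrt(212845)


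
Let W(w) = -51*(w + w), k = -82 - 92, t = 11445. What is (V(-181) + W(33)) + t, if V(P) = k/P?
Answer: 1462473/181 ≈ 8080.0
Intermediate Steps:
k = -174
V(P) = -174/P
W(w) = -102*w
(V(-181) + W(33)) + t = (-174/(-181) - 102*33) + 11445 = (-174*(-1/181) - 3366) + 11445 = (174/181 - 3366) + 11445 = -609072/181 + 11445 = 1462473/181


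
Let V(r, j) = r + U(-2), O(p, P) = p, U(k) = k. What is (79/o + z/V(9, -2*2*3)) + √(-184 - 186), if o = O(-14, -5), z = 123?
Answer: 167/14 + I*√370 ≈ 11.929 + 19.235*I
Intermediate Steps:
o = -14
V(r, j) = -2 + r (V(r, j) = r - 2 = -2 + r)
(79/o + z/V(9, -2*2*3)) + √(-184 - 186) = (79/(-14) + 123/(-2 + 9)) + √(-184 - 186) = (79*(-1/14) + 123/7) + √(-370) = (-79/14 + 123*(⅐)) + I*√370 = (-79/14 + 123/7) + I*√370 = 167/14 + I*√370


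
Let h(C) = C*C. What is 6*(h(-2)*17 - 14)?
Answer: 324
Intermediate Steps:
h(C) = C**2
6*(h(-2)*17 - 14) = 6*((-2)**2*17 - 14) = 6*(4*17 - 14) = 6*(68 - 14) = 6*54 = 324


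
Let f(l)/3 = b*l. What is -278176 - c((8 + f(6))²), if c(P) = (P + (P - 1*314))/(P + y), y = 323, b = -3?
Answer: -226158394/813 ≈ -2.7818e+5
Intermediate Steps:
f(l) = -9*l (f(l) = 3*(-3*l) = -9*l)
c(P) = (-314 + 2*P)/(323 + P) (c(P) = (P + (P - 1*314))/(P + 323) = (P + (P - 314))/(323 + P) = (P + (-314 + P))/(323 + P) = (-314 + 2*P)/(323 + P))
-278176 - c((8 + f(6))²) = -278176 - 2*(-157 + (8 - 9*6)²)/(323 + (8 - 9*6)²) = -278176 - 2*(-157 + (8 - 54)²)/(323 + (8 - 54)²) = -278176 - 2*(-157 + (-46)²)/(323 + (-46)²) = -278176 - 2*(-157 + 2116)/(323 + 2116) = -278176 - 2*1959/2439 = -278176 - 1*1306/813 = -278176 - 1306/813 = -226158394/813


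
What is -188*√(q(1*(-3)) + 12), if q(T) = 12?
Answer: -376*√6 ≈ -921.01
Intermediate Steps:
-188*√(q(1*(-3)) + 12) = -188*√(12 + 12) = -376*√6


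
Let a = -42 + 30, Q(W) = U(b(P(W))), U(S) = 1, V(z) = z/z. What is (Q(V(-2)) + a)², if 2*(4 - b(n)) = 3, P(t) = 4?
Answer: 121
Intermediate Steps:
b(n) = 5/2 (b(n) = 4 - ½*3 = 4 - 3/2 = 5/2)
V(z) = 1
Q(W) = 1
a = -12
(Q(V(-2)) + a)² = (1 - 12)² = (-11)² = 121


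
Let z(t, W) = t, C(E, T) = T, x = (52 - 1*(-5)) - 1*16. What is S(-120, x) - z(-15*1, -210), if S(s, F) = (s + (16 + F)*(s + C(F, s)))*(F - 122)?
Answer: 1117815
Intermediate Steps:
x = 41 (x = (52 + 5) - 16 = 57 - 16 = 41)
S(s, F) = (-122 + F)*(s + 2*s*(16 + F)) (S(s, F) = (s + (16 + F)*(s + s))*(F - 122) = (s + (16 + F)*(2*s))*(-122 + F) = (s + 2*s*(16 + F))*(-122 + F) = (-122 + F)*(s + 2*s*(16 + F)))
S(-120, x) - z(-15*1, -210) = -120*(-4026 - 211*41 + 2*41²) - (-15) = -120*(-4026 - 8651 + 2*1681) - 1*(-15) = -120*(-4026 - 8651 + 3362) + 15 = -120*(-9315) + 15 = 1117800 + 15 = 1117815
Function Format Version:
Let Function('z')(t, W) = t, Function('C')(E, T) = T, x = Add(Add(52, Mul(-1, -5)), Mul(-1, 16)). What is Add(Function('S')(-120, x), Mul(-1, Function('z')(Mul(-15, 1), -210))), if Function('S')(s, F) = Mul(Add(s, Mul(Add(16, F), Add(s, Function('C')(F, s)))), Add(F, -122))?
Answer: 1117815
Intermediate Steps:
x = 41 (x = Add(Add(52, 5), -16) = Add(57, -16) = 41)
Function('S')(s, F) = Mul(Add(-122, F), Add(s, Mul(2, s, Add(16, F)))) (Function('S')(s, F) = Mul(Add(s, Mul(Add(16, F), Add(s, s))), Add(F, -122)) = Mul(Add(s, Mul(Add(16, F), Mul(2, s))), Add(-122, F)) = Mul(Add(s, Mul(2, s, Add(16, F))), Add(-122, F)) = Mul(Add(-122, F), Add(s, Mul(2, s, Add(16, F)))))
Add(Function('S')(-120, x), Mul(-1, Function('z')(Mul(-15, 1), -210))) = Add(Mul(-120, Add(-4026, Mul(-211, 41), Mul(2, Pow(41, 2)))), Mul(-1, Mul(-15, 1))) = Add(Mul(-120, Add(-4026, -8651, Mul(2, 1681))), Mul(-1, -15)) = Add(Mul(-120, Add(-4026, -8651, 3362)), 15) = Add(Mul(-120, -9315), 15) = Add(1117800, 15) = 1117815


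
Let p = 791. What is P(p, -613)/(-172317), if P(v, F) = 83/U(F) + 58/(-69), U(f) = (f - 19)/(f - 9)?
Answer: -1762769/3757199868 ≈ -0.00046917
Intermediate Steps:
U(f) = (-19 + f)/(-9 + f)
P(v, F) = -58/69 + 83*(-9 + F)/(-19 + F) (P(v, F) = 83/(((-19 + F)/(-9 + F))) + 58/(-69) = 83*((-9 + F)/(-19 + F)) + 58*(-1/69) = 83*(-9 + F)/(-19 + F) - 58/69 = -58/69 + 83*(-9 + F)/(-19 + F))
P(p, -613)/(-172317) = ((-50441 + 5669*(-613))/(69*(-19 - 613)))/(-172317) = ((1/69)*(-50441 - 3475097)/(-632))*(-1/172317) = ((1/69)*(-1/632)*(-3525538))*(-1/172317) = (1762769/21804)*(-1/172317) = -1762769/3757199868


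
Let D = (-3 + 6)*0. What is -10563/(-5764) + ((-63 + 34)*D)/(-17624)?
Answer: 10563/5764 ≈ 1.8326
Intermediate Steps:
D = 0 (D = 3*0 = 0)
-10563/(-5764) + ((-63 + 34)*D)/(-17624) = -10563/(-5764) + ((-63 + 34)*0)/(-17624) = -10563*(-1/5764) - 29*0*(-1/17624) = 10563/5764 + 0*(-1/17624) = 10563/5764 + 0 = 10563/5764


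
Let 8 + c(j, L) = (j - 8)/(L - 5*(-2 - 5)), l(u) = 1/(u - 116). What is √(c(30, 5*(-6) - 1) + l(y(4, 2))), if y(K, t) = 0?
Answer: I*√8439/58 ≈ 1.5839*I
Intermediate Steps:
l(u) = 1/(-116 + u)
c(j, L) = -8 + (-8 + j)/(35 + L) (c(j, L) = -8 + (j - 8)/(L - 5*(-2 - 5)) = -8 + (-8 + j)/(L - 5*(-7)) = -8 + (-8 + j)/(L + 35) = -8 + (-8 + j)/(35 + L))
√(c(30, 5*(-6) - 1) + l(y(4, 2))) = √((-288 + 30 - 8*(5*(-6) - 1))/(35 + (5*(-6) - 1)) + 1/(-116 + 0)) = √((-288 + 30 - 8*(-30 - 1))/(35 + (-30 - 1)) + 1/(-116)) = √((-288 + 30 - 8*(-31))/(35 - 31) - 1/116) = √((-288 + 30 + 248)/4 - 1/116) = √((¼)*(-10) - 1/116) = √(-5/2 - 1/116) = √(-291/116) = I*√8439/58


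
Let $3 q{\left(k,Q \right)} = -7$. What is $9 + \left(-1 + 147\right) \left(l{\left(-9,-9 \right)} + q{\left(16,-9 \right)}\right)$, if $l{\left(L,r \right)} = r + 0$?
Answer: $- \frac{4937}{3} \approx -1645.7$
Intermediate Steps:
$l{\left(L,r \right)} = r$
$q{\left(k,Q \right)} = - \frac{7}{3}$ ($q{\left(k,Q \right)} = \frac{1}{3} \left(-7\right) = - \frac{7}{3}$)
$9 + \left(-1 + 147\right) \left(l{\left(-9,-9 \right)} + q{\left(16,-9 \right)}\right) = 9 + \left(-1 + 147\right) \left(-9 - \frac{7}{3}\right) = 9 + 146 \left(- \frac{34}{3}\right) = 9 - \frac{4964}{3} = - \frac{4937}{3}$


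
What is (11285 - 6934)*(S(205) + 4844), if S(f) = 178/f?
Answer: 4321404498/205 ≈ 2.1080e+7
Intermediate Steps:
(11285 - 6934)*(S(205) + 4844) = (11285 - 6934)*(178/205 + 4844) = 4351*(178*(1/205) + 4844) = 4351*(178/205 + 4844) = 4351*(993198/205) = 4321404498/205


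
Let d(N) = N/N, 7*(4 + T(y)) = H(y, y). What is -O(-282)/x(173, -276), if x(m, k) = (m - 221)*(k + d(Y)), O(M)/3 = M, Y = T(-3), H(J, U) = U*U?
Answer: 141/2200 ≈ 0.064091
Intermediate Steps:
H(J, U) = U²
T(y) = -4 + y²/7
Y = -19/7 (Y = -4 + (⅐)*(-3)² = -4 + (⅐)*9 = -4 + 9/7 = -19/7 ≈ -2.7143)
d(N) = 1
O(M) = 3*M
x(m, k) = (1 + k)*(-221 + m) (x(m, k) = (m - 221)*(k + 1) = (-221 + m)*(1 + k) = (1 + k)*(-221 + m))
-O(-282)/x(173, -276) = -3*(-282)/(-221 + 173 - 221*(-276) - 276*173) = -(-846)/(-221 + 173 + 60996 - 47748) = -(-846)/13200 = -1*(-141/2200) = 141/2200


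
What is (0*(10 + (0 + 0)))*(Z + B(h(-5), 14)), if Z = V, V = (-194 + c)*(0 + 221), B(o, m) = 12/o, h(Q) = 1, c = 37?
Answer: 0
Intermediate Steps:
V = -34697 (V = (-194 + 37)*(0 + 221) = -157*221 = -34697)
Z = -34697
(0*(10 + (0 + 0)))*(Z + B(h(-5), 14)) = (0*(10 + (0 + 0)))*(-34697 + 12/1) = (0*(10 + 0))*(-34697 + 12*1) = (0*10)*(-34697 + 12) = 0*(-34685) = 0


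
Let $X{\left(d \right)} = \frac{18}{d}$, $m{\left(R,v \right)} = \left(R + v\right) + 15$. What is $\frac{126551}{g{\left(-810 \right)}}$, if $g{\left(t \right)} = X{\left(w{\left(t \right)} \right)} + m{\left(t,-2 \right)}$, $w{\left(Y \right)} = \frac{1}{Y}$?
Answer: $- \frac{126551}{15377} \approx -8.2299$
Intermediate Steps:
$m{\left(R,v \right)} = 15 + R + v$
$g{\left(t \right)} = 13 + 19 t$ ($g{\left(t \right)} = \frac{18}{\frac{1}{t}} + \left(15 + t - 2\right) = 18 t + \left(13 + t\right) = 13 + 19 t$)
$\frac{126551}{g{\left(-810 \right)}} = \frac{126551}{13 + 19 \left(-810\right)} = \frac{126551}{13 - 15390} = \frac{126551}{-15377} = 126551 \left(- \frac{1}{15377}\right) = - \frac{126551}{15377}$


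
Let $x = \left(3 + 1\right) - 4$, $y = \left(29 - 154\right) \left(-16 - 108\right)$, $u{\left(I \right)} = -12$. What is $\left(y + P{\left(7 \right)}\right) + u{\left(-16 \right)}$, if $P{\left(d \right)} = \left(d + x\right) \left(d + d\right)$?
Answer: $15586$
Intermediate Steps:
$y = 15500$ ($y = \left(-125\right) \left(-124\right) = 15500$)
$x = 0$ ($x = 4 - 4 = 0$)
$P{\left(d \right)} = 2 d^{2}$ ($P{\left(d \right)} = \left(d + 0\right) \left(d + d\right) = d 2 d = 2 d^{2}$)
$\left(y + P{\left(7 \right)}\right) + u{\left(-16 \right)} = \left(15500 + 2 \cdot 7^{2}\right) - 12 = \left(15500 + 2 \cdot 49\right) - 12 = \left(15500 + 98\right) - 12 = 15598 - 12 = 15586$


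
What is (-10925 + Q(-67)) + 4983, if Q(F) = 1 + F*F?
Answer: -1452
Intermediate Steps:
Q(F) = 1 + F²
(-10925 + Q(-67)) + 4983 = (-10925 + (1 + (-67)²)) + 4983 = (-10925 + (1 + 4489)) + 4983 = (-10925 + 4490) + 4983 = -6435 + 4983 = -1452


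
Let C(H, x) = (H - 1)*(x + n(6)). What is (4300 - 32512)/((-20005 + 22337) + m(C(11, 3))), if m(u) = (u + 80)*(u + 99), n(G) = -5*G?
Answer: -14106/17411 ≈ -0.81018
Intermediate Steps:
C(H, x) = (-1 + H)*(-30 + x) (C(H, x) = (H - 1)*(x - 5*6) = (-1 + H)*(x - 30) = (-1 + H)*(-30 + x))
m(u) = (80 + u)*(99 + u)
(4300 - 32512)/((-20005 + 22337) + m(C(11, 3))) = (4300 - 32512)/((-20005 + 22337) + (7920 + (30 - 1*3 - 30*11 + 11*3)**2 + 179*(30 - 1*3 - 30*11 + 11*3))) = -28212/(2332 + (7920 + (30 - 3 - 330 + 33)**2 + 179*(30 - 3 - 330 + 33))) = -28212/(2332 + (7920 + (-270)**2 + 179*(-270))) = -28212/(2332 + (7920 + 72900 - 48330)) = -28212/(2332 + 32490) = -28212/34822 = -28212*1/34822 = -14106/17411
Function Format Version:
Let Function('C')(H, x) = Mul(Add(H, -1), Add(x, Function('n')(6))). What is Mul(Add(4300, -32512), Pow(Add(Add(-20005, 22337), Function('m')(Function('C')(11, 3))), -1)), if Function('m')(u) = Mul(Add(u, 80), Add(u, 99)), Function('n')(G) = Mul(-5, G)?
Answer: Rational(-14106, 17411) ≈ -0.81018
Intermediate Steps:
Function('C')(H, x) = Mul(Add(-1, H), Add(-30, x)) (Function('C')(H, x) = Mul(Add(H, -1), Add(x, Mul(-5, 6))) = Mul(Add(-1, H), Add(x, -30)) = Mul(Add(-1, H), Add(-30, x)))
Function('m')(u) = Mul(Add(80, u), Add(99, u))
Mul(Add(4300, -32512), Pow(Add(Add(-20005, 22337), Function('m')(Function('C')(11, 3))), -1)) = Mul(Add(4300, -32512), Pow(Add(Add(-20005, 22337), Add(7920, Pow(Add(30, Mul(-1, 3), Mul(-30, 11), Mul(11, 3)), 2), Mul(179, Add(30, Mul(-1, 3), Mul(-30, 11), Mul(11, 3))))), -1)) = Mul(-28212, Pow(Add(2332, Add(7920, Pow(Add(30, -3, -330, 33), 2), Mul(179, Add(30, -3, -330, 33)))), -1)) = Mul(-28212, Pow(Add(2332, Add(7920, Pow(-270, 2), Mul(179, -270))), -1)) = Mul(-28212, Pow(Add(2332, Add(7920, 72900, -48330)), -1)) = Mul(-28212, Pow(Add(2332, 32490), -1)) = Mul(-28212, Pow(34822, -1)) = Mul(-28212, Rational(1, 34822)) = Rational(-14106, 17411)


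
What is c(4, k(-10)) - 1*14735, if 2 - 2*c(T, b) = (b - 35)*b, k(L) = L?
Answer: -14959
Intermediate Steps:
c(T, b) = 1 - b*(-35 + b)/2 (c(T, b) = 1 - (b - 35)*b/2 = 1 - (-35 + b)*b/2 = 1 - b*(-35 + b)/2)
c(4, k(-10)) - 1*14735 = (1 - ½*(-10)² + (35/2)*(-10)) - 1*14735 = (1 - ½*100 - 175) - 14735 = (1 - 50 - 175) - 14735 = -224 - 14735 = -14959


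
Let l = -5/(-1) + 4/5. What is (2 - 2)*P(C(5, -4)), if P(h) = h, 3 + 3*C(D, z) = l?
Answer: 0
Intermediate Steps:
l = 29/5 (l = -5*(-1) + 4*(⅕) = 5 + ⅘ = 29/5 ≈ 5.8000)
C(D, z) = 14/15 (C(D, z) = -1 + (⅓)*(29/5) = -1 + 29/15 = 14/15)
(2 - 2)*P(C(5, -4)) = (2 - 2)*(14/15) = 0*(14/15) = 0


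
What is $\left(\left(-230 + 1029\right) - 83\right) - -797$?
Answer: $1513$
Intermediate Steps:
$\left(\left(-230 + 1029\right) - 83\right) - -797 = \left(799 - 83\right) + 797 = 716 + 797 = 1513$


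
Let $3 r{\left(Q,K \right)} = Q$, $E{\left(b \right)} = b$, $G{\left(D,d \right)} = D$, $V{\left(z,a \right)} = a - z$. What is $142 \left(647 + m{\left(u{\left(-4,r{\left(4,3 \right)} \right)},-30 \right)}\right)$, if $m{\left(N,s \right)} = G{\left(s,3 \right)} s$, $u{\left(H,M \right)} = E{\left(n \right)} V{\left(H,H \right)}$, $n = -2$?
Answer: $219674$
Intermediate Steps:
$r{\left(Q,K \right)} = \frac{Q}{3}$
$u{\left(H,M \right)} = 0$ ($u{\left(H,M \right)} = - 2 \left(H - H\right) = \left(-2\right) 0 = 0$)
$m{\left(N,s \right)} = s^{2}$ ($m{\left(N,s \right)} = s s = s^{2}$)
$142 \left(647 + m{\left(u{\left(-4,r{\left(4,3 \right)} \right)},-30 \right)}\right) = 142 \left(647 + \left(-30\right)^{2}\right) = 142 \left(647 + 900\right) = 142 \cdot 1547 = 219674$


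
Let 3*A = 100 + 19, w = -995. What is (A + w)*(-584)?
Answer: 1673744/3 ≈ 5.5792e+5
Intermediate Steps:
A = 119/3 (A = (100 + 19)/3 = (⅓)*119 = 119/3 ≈ 39.667)
(A + w)*(-584) = (119/3 - 995)*(-584) = -2866/3*(-584) = 1673744/3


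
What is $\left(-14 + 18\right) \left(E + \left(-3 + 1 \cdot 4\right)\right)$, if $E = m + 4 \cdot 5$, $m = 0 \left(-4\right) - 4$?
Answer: $68$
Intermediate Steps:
$m = -4$ ($m = 0 - 4 = -4$)
$E = 16$ ($E = -4 + 4 \cdot 5 = -4 + 20 = 16$)
$\left(-14 + 18\right) \left(E + \left(-3 + 1 \cdot 4\right)\right) = \left(-14 + 18\right) \left(16 + \left(-3 + 1 \cdot 4\right)\right) = 4 \left(16 + \left(-3 + 4\right)\right) = 4 \left(16 + 1\right) = 4 \cdot 17 = 68$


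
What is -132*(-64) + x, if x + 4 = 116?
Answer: 8560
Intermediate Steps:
x = 112 (x = -4 + 116 = 112)
-132*(-64) + x = -132*(-64) + 112 = 8448 + 112 = 8560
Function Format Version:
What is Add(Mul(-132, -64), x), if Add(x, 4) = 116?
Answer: 8560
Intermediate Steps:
x = 112 (x = Add(-4, 116) = 112)
Add(Mul(-132, -64), x) = Add(Mul(-132, -64), 112) = Add(8448, 112) = 8560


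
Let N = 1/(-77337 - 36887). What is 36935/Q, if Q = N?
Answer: -4218863440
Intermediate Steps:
N = -1/114224 (N = 1/(-114224) = -1/114224 ≈ -8.7547e-6)
Q = -1/114224 ≈ -8.7547e-6
36935/Q = 36935/(-1/114224) = 36935*(-114224) = -4218863440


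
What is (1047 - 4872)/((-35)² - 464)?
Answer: -3825/761 ≈ -5.0263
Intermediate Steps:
(1047 - 4872)/((-35)² - 464) = -3825/(1225 - 464) = -3825/761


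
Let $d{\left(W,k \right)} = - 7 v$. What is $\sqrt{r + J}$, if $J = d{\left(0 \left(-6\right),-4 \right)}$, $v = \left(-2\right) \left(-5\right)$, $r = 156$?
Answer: $\sqrt{86} \approx 9.2736$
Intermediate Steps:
$v = 10$
$d{\left(W,k \right)} = -70$ ($d{\left(W,k \right)} = \left(-7\right) 10 = -70$)
$J = -70$
$\sqrt{r + J} = \sqrt{156 - 70} = \sqrt{86}$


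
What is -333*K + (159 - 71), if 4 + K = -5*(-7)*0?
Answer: 1420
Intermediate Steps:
K = -4 (K = -4 - 5*(-7)*0 = -4 + 35*0 = -4 + 0 = -4)
-333*K + (159 - 71) = -333*(-4) + (159 - 71) = 1332 + 88 = 1420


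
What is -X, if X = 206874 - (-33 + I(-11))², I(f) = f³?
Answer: 1653622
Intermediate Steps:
X = -1653622 (X = 206874 - (-33 + (-11)³)² = 206874 - (-33 - 1331)² = 206874 - 1*(-1364)² = 206874 - 1*1860496 = 206874 - 1860496 = -1653622)
-X = -1*(-1653622) = 1653622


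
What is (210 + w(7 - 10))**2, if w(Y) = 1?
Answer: 44521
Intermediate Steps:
(210 + w(7 - 10))**2 = (210 + 1)**2 = 211**2 = 44521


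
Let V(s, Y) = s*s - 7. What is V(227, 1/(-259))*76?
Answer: 3915672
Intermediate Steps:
V(s, Y) = -7 + s² (V(s, Y) = s² - 7 = -7 + s²)
V(227, 1/(-259))*76 = (-7 + 227²)*76 = (-7 + 51529)*76 = 51522*76 = 3915672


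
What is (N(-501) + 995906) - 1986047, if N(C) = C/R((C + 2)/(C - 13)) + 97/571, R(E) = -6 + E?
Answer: -1461335479696/1476035 ≈ -9.9004e+5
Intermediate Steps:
N(C) = 97/571 + C/(-6 + (2 + C)/(-13 + C)) (N(C) = C/(-6 + (C + 2)/(C - 13)) + 97/571 = C/(-6 + (2 + C)/(-13 + C)) + 97*(1/571) = C/(-6 + (2 + C)/(-13 + C)) + 97/571 = 97/571 + C/(-6 + (2 + C)/(-13 + C)))
(N(-501) + 995906) - 1986047 = ((-7760 - 571*(-501)² + 7908*(-501))/(2855*(-16 - 501)) + 995906) - 1986047 = ((1/2855)*(-7760 - 571*251001 - 3961908)/(-517) + 995906) - 1986047 = ((1/2855)*(-1/517)*(-7760 - 143321571 - 3961908) + 995906) - 1986047 = ((1/2855)*(-1/517)*(-147291239) + 995906) - 1986047 = (147291239/1476035 + 995906) - 1986047 = 1470139403949/1476035 - 1986047 = -1461335479696/1476035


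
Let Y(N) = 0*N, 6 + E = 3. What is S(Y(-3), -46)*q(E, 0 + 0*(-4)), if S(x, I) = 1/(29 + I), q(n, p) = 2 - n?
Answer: -5/17 ≈ -0.29412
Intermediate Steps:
E = -3 (E = -6 + 3 = -3)
Y(N) = 0
S(Y(-3), -46)*q(E, 0 + 0*(-4)) = (2 - 1*(-3))/(29 - 46) = (2 + 3)/(-17) = -1/17*5 = -5/17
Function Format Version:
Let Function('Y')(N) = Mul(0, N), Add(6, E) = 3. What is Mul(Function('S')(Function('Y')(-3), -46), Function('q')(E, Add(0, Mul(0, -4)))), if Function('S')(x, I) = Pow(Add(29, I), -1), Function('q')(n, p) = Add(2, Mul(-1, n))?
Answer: Rational(-5, 17) ≈ -0.29412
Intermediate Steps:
E = -3 (E = Add(-6, 3) = -3)
Function('Y')(N) = 0
Mul(Function('S')(Function('Y')(-3), -46), Function('q')(E, Add(0, Mul(0, -4)))) = Mul(Pow(Add(29, -46), -1), Add(2, Mul(-1, -3))) = Mul(Pow(-17, -1), Add(2, 3)) = Mul(Rational(-1, 17), 5) = Rational(-5, 17)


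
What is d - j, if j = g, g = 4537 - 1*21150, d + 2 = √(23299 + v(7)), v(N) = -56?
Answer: 16611 + √23243 ≈ 16763.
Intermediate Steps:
d = -2 + √23243 (d = -2 + √(23299 - 56) = -2 + √23243 ≈ 150.46)
g = -16613 (g = 4537 - 21150 = -16613)
j = -16613
d - j = (-2 + √23243) - 1*(-16613) = (-2 + √23243) + 16613 = 16611 + √23243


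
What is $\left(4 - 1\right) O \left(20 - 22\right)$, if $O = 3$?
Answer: $-18$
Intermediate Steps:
$\left(4 - 1\right) O \left(20 - 22\right) = \left(4 - 1\right) 3 \left(20 - 22\right) = 3 \cdot 3 \left(-2\right) = 9 \left(-2\right) = -18$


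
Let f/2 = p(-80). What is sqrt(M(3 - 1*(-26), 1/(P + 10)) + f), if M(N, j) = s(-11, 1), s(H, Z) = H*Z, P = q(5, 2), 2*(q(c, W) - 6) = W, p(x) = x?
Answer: 3*I*sqrt(19) ≈ 13.077*I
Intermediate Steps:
q(c, W) = 6 + W/2
P = 7 (P = 6 + (1/2)*2 = 6 + 1 = 7)
M(N, j) = -11 (M(N, j) = -11*1 = -11)
f = -160 (f = 2*(-80) = -160)
sqrt(M(3 - 1*(-26), 1/(P + 10)) + f) = sqrt(-11 - 160) = sqrt(-171) = 3*I*sqrt(19)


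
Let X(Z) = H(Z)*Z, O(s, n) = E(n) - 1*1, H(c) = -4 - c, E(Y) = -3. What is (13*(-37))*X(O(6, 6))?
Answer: 0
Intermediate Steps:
O(s, n) = -4 (O(s, n) = -3 - 1*1 = -3 - 1 = -4)
X(Z) = Z*(-4 - Z) (X(Z) = (-4 - Z)*Z = Z*(-4 - Z))
(13*(-37))*X(O(6, 6)) = (13*(-37))*(-1*(-4)*(4 - 4)) = -(-481)*(-4)*0 = -481*0 = 0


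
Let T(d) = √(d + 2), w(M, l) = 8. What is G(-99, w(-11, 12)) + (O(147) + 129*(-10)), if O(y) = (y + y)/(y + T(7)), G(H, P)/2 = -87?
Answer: -36551/25 ≈ -1462.0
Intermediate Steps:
G(H, P) = -174 (G(H, P) = 2*(-87) = -174)
T(d) = √(2 + d)
O(y) = 2*y/(3 + y) (O(y) = (y + y)/(y + √(2 + 7)) = (2*y)/(y + √9) = (2*y)/(y + 3) = (2*y)/(3 + y) = 2*y/(3 + y))
G(-99, w(-11, 12)) + (O(147) + 129*(-10)) = -174 + (2*147/(3 + 147) + 129*(-10)) = -174 + (2*147/150 - 1290) = -174 + (2*147*(1/150) - 1290) = -174 + (49/25 - 1290) = -174 - 32201/25 = -36551/25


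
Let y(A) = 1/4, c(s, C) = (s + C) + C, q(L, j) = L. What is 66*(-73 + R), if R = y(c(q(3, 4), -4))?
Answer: -9603/2 ≈ -4801.5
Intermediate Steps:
c(s, C) = s + 2*C (c(s, C) = (C + s) + C = s + 2*C)
y(A) = 1/4
R = 1/4 ≈ 0.25000
66*(-73 + R) = 66*(-73 + 1/4) = 66*(-291/4) = -9603/2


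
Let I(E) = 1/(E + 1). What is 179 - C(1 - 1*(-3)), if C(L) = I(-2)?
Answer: 180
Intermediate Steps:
I(E) = 1/(1 + E)
C(L) = -1 (C(L) = 1/(1 - 2) = 1/(-1) = -1)
179 - C(1 - 1*(-3)) = 179 - 1*(-1) = 179 + 1 = 180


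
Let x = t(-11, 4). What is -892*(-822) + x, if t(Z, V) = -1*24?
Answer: 733200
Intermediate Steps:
t(Z, V) = -24
x = -24
-892*(-822) + x = -892*(-822) - 24 = 733224 - 24 = 733200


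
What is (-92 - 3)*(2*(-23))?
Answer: 4370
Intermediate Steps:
(-92 - 3)*(2*(-23)) = -95*(-46) = 4370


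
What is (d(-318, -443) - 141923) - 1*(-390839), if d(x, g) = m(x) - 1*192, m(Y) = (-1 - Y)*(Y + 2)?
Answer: 148552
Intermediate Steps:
m(Y) = (-1 - Y)*(2 + Y)
d(x, g) = -194 - x² - 3*x (d(x, g) = (-2 - x² - 3*x) - 1*192 = (-2 - x² - 3*x) - 192 = -194 - x² - 3*x)
(d(-318, -443) - 141923) - 1*(-390839) = ((-194 - 1*(-318)² - 3*(-318)) - 141923) - 1*(-390839) = ((-194 - 1*101124 + 954) - 141923) + 390839 = ((-194 - 101124 + 954) - 141923) + 390839 = (-100364 - 141923) + 390839 = -242287 + 390839 = 148552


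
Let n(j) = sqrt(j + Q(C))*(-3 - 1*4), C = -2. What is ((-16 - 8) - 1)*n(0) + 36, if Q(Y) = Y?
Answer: 36 + 175*I*sqrt(2) ≈ 36.0 + 247.49*I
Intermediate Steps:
n(j) = -7*sqrt(-2 + j) (n(j) = sqrt(j - 2)*(-3 - 1*4) = sqrt(-2 + j)*(-3 - 4) = sqrt(-2 + j)*(-7) = -7*sqrt(-2 + j))
((-16 - 8) - 1)*n(0) + 36 = ((-16 - 8) - 1)*(-7*sqrt(-2 + 0)) + 36 = (-24 - 1)*(-7*I*sqrt(2)) + 36 = -(-175)*I*sqrt(2) + 36 = 175*I*sqrt(2) + 36 = 36 + 175*I*sqrt(2)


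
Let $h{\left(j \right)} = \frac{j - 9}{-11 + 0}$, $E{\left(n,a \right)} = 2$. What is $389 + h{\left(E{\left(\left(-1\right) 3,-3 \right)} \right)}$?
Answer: $\frac{4286}{11} \approx 389.64$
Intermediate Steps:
$h{\left(j \right)} = \frac{9}{11} - \frac{j}{11}$ ($h{\left(j \right)} = \frac{-9 + j}{-11} = \left(-9 + j\right) \left(- \frac{1}{11}\right) = \frac{9}{11} - \frac{j}{11}$)
$389 + h{\left(E{\left(\left(-1\right) 3,-3 \right)} \right)} = 389 + \left(\frac{9}{11} - \frac{2}{11}\right) = 389 + \frac{7}{11} = \frac{4286}{11}$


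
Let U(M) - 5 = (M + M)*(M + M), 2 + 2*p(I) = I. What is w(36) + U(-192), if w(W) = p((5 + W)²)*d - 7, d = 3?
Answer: 299945/2 ≈ 1.4997e+5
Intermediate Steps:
p(I) = -1 + I/2
w(W) = -10 + 3*(5 + W)²/2 (w(W) = (-1 + (5 + W)²/2)*3 - 7 = (-3 + 3*(5 + W)²/2) - 7 = -10 + 3*(5 + W)²/2)
U(M) = 5 + 4*M² (U(M) = 5 + (M + M)*(M + M) = 5 + (2*M)*(2*M) = 5 + 4*M²)
w(36) + U(-192) = (-10 + 3*(5 + 36)²/2) + (5 + 4*(-192)²) = (-10 + (3/2)*41²) + (5 + 4*36864) = (-10 + (3/2)*1681) + (5 + 147456) = (-10 + 5043/2) + 147461 = 5023/2 + 147461 = 299945/2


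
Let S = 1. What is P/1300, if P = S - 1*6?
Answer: -1/260 ≈ -0.0038462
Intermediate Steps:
P = -5 (P = 1 - 1*6 = 1 - 6 = -5)
P/1300 = -5/1300 = -5*1/1300 = -1/260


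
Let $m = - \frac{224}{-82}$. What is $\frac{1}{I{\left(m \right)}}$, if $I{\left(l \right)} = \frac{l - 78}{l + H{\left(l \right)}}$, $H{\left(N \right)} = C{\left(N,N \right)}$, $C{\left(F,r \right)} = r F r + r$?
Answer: $- \frac{890736}{2593783} \approx -0.34341$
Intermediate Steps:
$m = \frac{112}{41}$ ($m = \left(-224\right) \left(- \frac{1}{82}\right) = \frac{112}{41} \approx 2.7317$)
$C{\left(F,r \right)} = r + F r^{2}$ ($C{\left(F,r \right)} = F r r + r = F r^{2} + r = r + F r^{2}$)
$H{\left(N \right)} = N \left(1 + N^{2}\right)$ ($H{\left(N \right)} = N \left(1 + N N\right) = N \left(1 + N^{2}\right)$)
$I{\left(l \right)} = \frac{-78 + l}{l^{3} + 2 l}$ ($I{\left(l \right)} = \frac{l - 78}{l + \left(l + l^{3}\right)} = \frac{-78 + l}{l^{3} + 2 l}$)
$\frac{1}{I{\left(m \right)}} = \frac{1}{\frac{1}{\frac{112}{41}} \frac{1}{2 + \left(\frac{112}{41}\right)^{2}} \left(-78 + \frac{112}{41}\right)} = \frac{1}{\frac{41}{112} \frac{1}{2 + \frac{12544}{1681}} \left(- \frac{3086}{41}\right)} = \frac{1}{\frac{41}{112} \frac{1}{\frac{15906}{1681}} \left(- \frac{3086}{41}\right)} = \frac{1}{\frac{41}{112} \cdot \frac{1681}{15906} \left(- \frac{3086}{41}\right)} = \frac{1}{- \frac{2593783}{890736}} = - \frac{890736}{2593783}$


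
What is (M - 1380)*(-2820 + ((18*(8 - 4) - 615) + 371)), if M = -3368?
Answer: 14206016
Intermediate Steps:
(M - 1380)*(-2820 + ((18*(8 - 4) - 615) + 371)) = (-3368 - 1380)*(-2820 + ((18*(8 - 4) - 615) + 371)) = -4748*(-2820 + ((18*4 - 615) + 371)) = -4748*(-2820 + ((72 - 615) + 371)) = -4748*(-2820 + (-543 + 371)) = -4748*(-2820 - 172) = -4748*(-2992) = 14206016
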